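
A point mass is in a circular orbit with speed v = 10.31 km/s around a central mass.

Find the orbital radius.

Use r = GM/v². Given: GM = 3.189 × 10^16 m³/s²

Convert to SI: v = 10.31 km/s = 10310 m/s.
For a circular orbit, v² = GM / r, so r = GM / v².
r = 3.189e+16 / (10310)² m ≈ 3e+08 m = 300 Mm.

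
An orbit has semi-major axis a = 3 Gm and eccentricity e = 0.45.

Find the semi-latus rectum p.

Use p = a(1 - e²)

Convert to SI: a = 3 Gm = 3e+09 m.
p = a (1 − e²).
p = 3e+09 · (1 − (0.45)²) = 3e+09 · 0.7975 ≈ 2.392e+09 m = 2.393 Gm.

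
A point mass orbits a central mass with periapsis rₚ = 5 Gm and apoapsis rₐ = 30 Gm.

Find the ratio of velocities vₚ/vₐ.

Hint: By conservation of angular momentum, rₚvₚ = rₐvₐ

Convert to SI: rₚ = 5 Gm = 5e+09 m; rₐ = 30 Gm = 3e+10 m.
Conservation of angular momentum gives rₚvₚ = rₐvₐ, so vₚ/vₐ = rₐ/rₚ.
vₚ/vₐ = 3e+10 / 5e+09 ≈ 6.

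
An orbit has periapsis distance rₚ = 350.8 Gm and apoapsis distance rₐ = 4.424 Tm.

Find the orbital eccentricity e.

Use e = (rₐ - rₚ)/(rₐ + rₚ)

Convert to SI: rₚ = 350.8 Gm = 3.508e+11 m; rₐ = 4.424 Tm = 4.424e+12 m.
e = (rₐ − rₚ) / (rₐ + rₚ).
e = (4.424e+12 − 3.508e+11) / (4.424e+12 + 3.508e+11) = 4.0732e+12 / 4.7748e+12 ≈ 0.8531.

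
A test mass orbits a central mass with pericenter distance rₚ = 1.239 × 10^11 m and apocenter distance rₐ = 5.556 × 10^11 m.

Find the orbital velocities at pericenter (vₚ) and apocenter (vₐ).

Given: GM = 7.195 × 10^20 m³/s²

Use the vis-viva equation v² = GM(2/r − 1/a) with a = (rₚ + rₐ)/2 = (1.239e+11 + 5.556e+11)/2 = 3.3975e+11 m.
vₚ = √(GM · (2/rₚ − 1/a)) = √(7.195e+20 · (2/1.239e+11 − 1/3.3975e+11)) m/s ≈ 9.745e+04 m/s = 97.45 km/s.
vₐ = √(GM · (2/rₐ − 1/a)) = √(7.195e+20 · (2/5.556e+11 − 1/3.3975e+11)) m/s ≈ 2.173e+04 m/s = 21.73 km/s.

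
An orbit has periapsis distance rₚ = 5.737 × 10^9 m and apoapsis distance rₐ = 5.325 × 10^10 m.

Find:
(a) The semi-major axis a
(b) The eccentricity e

(a) a = (rₚ + rₐ) / 2 = (5.737e+09 + 5.325e+10) / 2 ≈ 2.949e+10 m = 2.949 × 10^10 m.
(b) e = (rₐ − rₚ) / (rₐ + rₚ) = (5.325e+10 − 5.737e+09) / (5.325e+10 + 5.737e+09) ≈ 0.8055.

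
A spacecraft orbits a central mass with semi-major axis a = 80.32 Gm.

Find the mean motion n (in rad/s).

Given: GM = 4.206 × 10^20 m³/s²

Convert to SI: a = 80.32 Gm = 8.032e+10 m.
n = √(GM / a³).
n = √(4.206e+20 / (8.032e+10)³) rad/s ≈ 9.009e-07 rad/s.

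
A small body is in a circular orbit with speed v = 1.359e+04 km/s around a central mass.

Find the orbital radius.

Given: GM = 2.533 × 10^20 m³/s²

Convert to SI: v = 1.359e+04 km/s = 1.359e+07 m/s.
For a circular orbit, v² = GM / r, so r = GM / v².
r = 2.533e+20 / (1.359e+07)² m ≈ 1.372e+06 m = 1.372 Mm.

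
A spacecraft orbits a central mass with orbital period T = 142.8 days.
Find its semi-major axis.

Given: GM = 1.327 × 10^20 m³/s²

Convert to SI: T = 142.8 days = 1.23379e+07 s.
Invert Kepler's third law: a = (GM · T² / (4π²))^(1/3).
Substituting T = 1.23379e+07 s and GM = 1.327e+20 m³/s²:
a = (1.327e+20 · (1.23379e+07)² / (4π²))^(1/3) m
a ≈ 7.998e+10 m = 79.98 Gm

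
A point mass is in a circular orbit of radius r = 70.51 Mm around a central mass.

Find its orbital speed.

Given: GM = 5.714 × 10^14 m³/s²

Convert to SI: r = 70.51 Mm = 7.051e+07 m.
For a circular orbit, gravity supplies the centripetal force, so v = √(GM / r).
v = √(5.714e+14 / 7.051e+07) m/s ≈ 2847 m/s = 2.847 km/s.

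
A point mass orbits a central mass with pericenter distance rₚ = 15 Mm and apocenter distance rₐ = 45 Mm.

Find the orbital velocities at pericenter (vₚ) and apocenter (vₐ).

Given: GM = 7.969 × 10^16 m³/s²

Convert to SI: rₚ = 15 Mm = 1.5e+07 m; rₐ = 45 Mm = 4.5e+07 m.
Use the vis-viva equation v² = GM(2/r − 1/a) with a = (rₚ + rₐ)/2 = (1.5e+07 + 4.5e+07)/2 = 3e+07 m.
vₚ = √(GM · (2/rₚ − 1/a)) = √(7.969e+16 · (2/1.5e+07 − 1/3e+07)) m/s ≈ 8.927e+04 m/s = 89.27 km/s.
vₐ = √(GM · (2/rₐ − 1/a)) = √(7.969e+16 · (2/4.5e+07 − 1/3e+07)) m/s ≈ 2.976e+04 m/s = 29.76 km/s.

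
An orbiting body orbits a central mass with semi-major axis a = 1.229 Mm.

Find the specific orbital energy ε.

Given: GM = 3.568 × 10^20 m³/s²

Convert to SI: a = 1.229 Mm = 1.229e+06 m.
ε = −GM / (2a).
ε = −3.568e+20 / (2 · 1.229e+06) J/kg ≈ -1.452e+14 J/kg = -1.452e+05 GJ/kg.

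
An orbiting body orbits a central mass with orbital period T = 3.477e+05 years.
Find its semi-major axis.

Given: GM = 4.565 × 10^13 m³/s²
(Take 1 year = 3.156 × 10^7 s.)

Convert to SI: T = 3.477e+05 years = 1.09734e+13 s.
Invert Kepler's third law: a = (GM · T² / (4π²))^(1/3).
Substituting T = 1.09734e+13 s and GM = 4.565e+13 m³/s²:
a = (4.565e+13 · (1.09734e+13)² / (4π²))^(1/3) m
a ≈ 5.183e+12 m = 5.183 Tm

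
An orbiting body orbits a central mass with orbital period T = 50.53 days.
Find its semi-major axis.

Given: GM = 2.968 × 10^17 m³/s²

Convert to SI: T = 50.53 days = 4.36579e+06 s.
Invert Kepler's third law: a = (GM · T² / (4π²))^(1/3).
Substituting T = 4.36579e+06 s and GM = 2.968e+17 m³/s²:
a = (2.968e+17 · (4.36579e+06)² / (4π²))^(1/3) m
a ≈ 5.233e+09 m = 5.233 Gm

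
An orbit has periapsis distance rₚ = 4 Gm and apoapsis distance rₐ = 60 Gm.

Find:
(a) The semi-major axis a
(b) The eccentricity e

Convert to SI: rₚ = 4 Gm = 4e+09 m; rₐ = 60 Gm = 6e+10 m.
(a) a = (rₚ + rₐ) / 2 = (4e+09 + 6e+10) / 2 ≈ 3.2e+10 m = 32 Gm.
(b) e = (rₐ − rₚ) / (rₐ + rₚ) = (6e+10 − 4e+09) / (6e+10 + 4e+09) ≈ 0.875.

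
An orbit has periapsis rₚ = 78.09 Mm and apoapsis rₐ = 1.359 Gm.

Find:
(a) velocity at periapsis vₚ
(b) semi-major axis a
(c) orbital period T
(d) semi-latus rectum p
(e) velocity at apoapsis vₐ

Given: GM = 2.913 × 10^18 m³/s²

Convert to SI: rₚ = 78.09 Mm = 7.809e+07 m; rₐ = 1.359 Gm = 1.359e+09 m.
(a) With a = (rₚ + rₐ)/2 = 7.18545e+08 m, vₚ = √(GM (2/rₚ − 1/a)) = √(2.913e+18 · (2/7.809e+07 − 1/7.18545e+08)) m/s ≈ 2.656e+05 m/s
(b) a = (rₚ + rₐ)/2 = (7.809e+07 + 1.359e+09)/2 ≈ 7.185e+08 m
(c) With a = (rₚ + rₐ)/2 = 7.18545e+08 m, T = 2π √(a³/GM) = 2π √((7.18545e+08)³/2.913e+18) s ≈ 7.091e+04 s
(d) From a = (rₚ + rₐ)/2 = 7.18545e+08 m and e = (rₐ − rₚ)/(rₐ + rₚ) = 0.891322, p = a(1 − e²) = 7.18545e+08 · (1 − (0.891322)²) ≈ 1.477e+08 m
(e) With a = (rₚ + rₐ)/2 = 7.18545e+08 m, vₐ = √(GM (2/rₐ − 1/a)) = √(2.913e+18 · (2/1.359e+09 − 1/7.18545e+08)) m/s ≈ 1.526e+04 m/s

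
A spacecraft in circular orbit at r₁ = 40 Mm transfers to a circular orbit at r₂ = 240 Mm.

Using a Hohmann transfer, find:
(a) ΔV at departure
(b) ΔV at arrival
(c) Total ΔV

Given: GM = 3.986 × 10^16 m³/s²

Convert to SI: r₁ = 40 Mm = 4e+07 m; r₂ = 240 Mm = 2.4e+08 m.
Transfer semi-major axis: a_t = (r₁ + r₂)/2 = (4e+07 + 2.4e+08)/2 = 1.4e+08 m.
Circular speeds: v₁ = √(GM/r₁) = 31567.4 m/s, v₂ = √(GM/r₂) = 12887.3 m/s.
Transfer speeds (vis-viva v² = GM(2/r − 1/a_t)): v₁ᵗ = 41331.4 m/s, v₂ᵗ = 6888.57 m/s.
(a) ΔV₁ = |v₁ᵗ − v₁| ≈ 9764 m/s = 9.764 km/s.
(b) ΔV₂ = |v₂ − v₂ᵗ| ≈ 5999 m/s = 5.999 km/s.
(c) ΔV_total = ΔV₁ + ΔV₂ ≈ 1.576e+04 m/s = 15.76 km/s.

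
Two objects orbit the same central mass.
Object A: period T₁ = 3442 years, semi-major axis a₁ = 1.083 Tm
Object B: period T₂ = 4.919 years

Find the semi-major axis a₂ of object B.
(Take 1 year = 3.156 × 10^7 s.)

Convert to SI: T₁ = 3442 years = 1.0863e+11 s; a₁ = 1.083 Tm = 1.083e+12 m; T₂ = 4.919 years = 1.55244e+08 s.
Kepler's third law: (T₁/T₂)² = (a₁/a₂)³ ⇒ a₂ = a₁ · (T₂/T₁)^(2/3).
T₂/T₁ = 1.55244e+08 / 1.0863e+11 = 0.00142911.
a₂ = 1.083e+12 · (0.00142911)^(2/3) m ≈ 1.374e+10 m = 13.74 Gm.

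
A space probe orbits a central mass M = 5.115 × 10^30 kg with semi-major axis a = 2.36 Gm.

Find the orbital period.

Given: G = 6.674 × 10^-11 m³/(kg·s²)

Convert to SI: a = 2.36 Gm = 2.36e+09 m.
GM = G · M = 6.674e-11 · 5.115e+30 = 3.41375e+20 m³/s².
Kepler's third law: T = 2π √(a³ / GM).
Substituting a = 2.36e+09 m and GM = 3.41375e+20 m³/s²:
T = 2π √((2.36e+09)³ / 3.41375e+20) s
T ≈ 3.899e+04 s = 10.83 hours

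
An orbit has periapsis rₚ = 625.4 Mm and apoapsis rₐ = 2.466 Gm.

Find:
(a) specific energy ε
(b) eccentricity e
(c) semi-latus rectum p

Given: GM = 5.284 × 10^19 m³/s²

Convert to SI: rₚ = 625.4 Mm = 6.254e+08 m; rₐ = 2.466 Gm = 2.466e+09 m.
(a) With a = (rₚ + rₐ)/2 = 1.5457e+09 m, ε = −GM/(2a) = −5.284e+19/(2 · 1.5457e+09) J/kg ≈ -1.709e+10 J/kg
(b) e = (rₐ − rₚ)/(rₐ + rₚ) = (2.466e+09 − 6.254e+08)/(2.466e+09 + 6.254e+08) ≈ 0.5954
(c) From a = (rₚ + rₐ)/2 = 1.5457e+09 m and e = (rₐ − rₚ)/(rₐ + rₚ) = 0.595394, p = a(1 − e²) = 1.5457e+09 · (1 − (0.595394)²) ≈ 9.978e+08 m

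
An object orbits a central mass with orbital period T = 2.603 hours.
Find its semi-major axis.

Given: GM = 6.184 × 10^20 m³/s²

Convert to SI: T = 2.603 hours = 9370.8 s.
Invert Kepler's third law: a = (GM · T² / (4π²))^(1/3).
Substituting T = 9370.8 s and GM = 6.184e+20 m³/s²:
a = (6.184e+20 · (9370.8)² / (4π²))^(1/3) m
a ≈ 1.112e+09 m = 1.112 Gm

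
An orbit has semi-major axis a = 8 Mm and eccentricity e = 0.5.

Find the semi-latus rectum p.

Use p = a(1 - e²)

Convert to SI: a = 8 Mm = 8e+06 m.
p = a (1 − e²).
p = 8e+06 · (1 − (0.5)²) = 8e+06 · 0.75 ≈ 6e+06 m = 6 Mm.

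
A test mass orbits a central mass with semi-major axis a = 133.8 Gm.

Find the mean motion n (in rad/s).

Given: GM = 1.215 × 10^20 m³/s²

Convert to SI: a = 133.8 Gm = 1.338e+11 m.
n = √(GM / a³).
n = √(1.215e+20 / (1.338e+11)³) rad/s ≈ 2.252e-07 rad/s.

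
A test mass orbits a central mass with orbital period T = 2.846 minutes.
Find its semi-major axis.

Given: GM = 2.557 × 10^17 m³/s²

Convert to SI: T = 2.846 minutes = 170.76 s.
Invert Kepler's third law: a = (GM · T² / (4π²))^(1/3).
Substituting T = 170.76 s and GM = 2.557e+17 m³/s²:
a = (2.557e+17 · (170.76)² / (4π²))^(1/3) m
a ≈ 5.737e+06 m = 5.737 Mm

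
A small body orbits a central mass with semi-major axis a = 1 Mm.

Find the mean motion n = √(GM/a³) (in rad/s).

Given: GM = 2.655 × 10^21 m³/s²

Convert to SI: a = 1 Mm = 1e+06 m.
n = √(GM / a³).
n = √(2.655e+21 / (1e+06)³) rad/s ≈ 51.53 rad/s.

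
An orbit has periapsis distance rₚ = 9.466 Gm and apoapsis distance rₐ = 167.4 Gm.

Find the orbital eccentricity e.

Convert to SI: rₚ = 9.466 Gm = 9.466e+09 m; rₐ = 167.4 Gm = 1.674e+11 m.
e = (rₐ − rₚ) / (rₐ + rₚ).
e = (1.674e+11 − 9.466e+09) / (1.674e+11 + 9.466e+09) = 1.57934e+11 / 1.76866e+11 ≈ 0.893.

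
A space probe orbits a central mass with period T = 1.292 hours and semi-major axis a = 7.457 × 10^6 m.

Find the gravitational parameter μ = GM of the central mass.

Convert to SI: T = 1.292 hours = 4651.2 s.
GM = 4π² · a³ / T².
GM = 4π² · (7.457e+06)³ / (4651.2)² m³/s² ≈ 7.567e+14 m³/s² = 7.567 × 10^14 m³/s².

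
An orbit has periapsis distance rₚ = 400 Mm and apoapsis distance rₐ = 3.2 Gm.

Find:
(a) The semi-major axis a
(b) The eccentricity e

Convert to SI: rₚ = 400 Mm = 4e+08 m; rₐ = 3.2 Gm = 3.2e+09 m.
(a) a = (rₚ + rₐ) / 2 = (4e+08 + 3.2e+09) / 2 ≈ 1.8e+09 m = 1.8 Gm.
(b) e = (rₐ − rₚ) / (rₐ + rₚ) = (3.2e+09 − 4e+08) / (3.2e+09 + 4e+08) ≈ 0.7778.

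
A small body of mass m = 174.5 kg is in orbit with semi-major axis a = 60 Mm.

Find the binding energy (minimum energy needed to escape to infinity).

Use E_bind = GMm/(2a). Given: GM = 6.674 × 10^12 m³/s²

Convert to SI: a = 60 Mm = 6e+07 m.
Total orbital energy is E = −GMm/(2a); binding energy is E_bind = −E = GMm/(2a).
E_bind = 6.674e+12 · 174.5 / (2 · 6e+07) J ≈ 9.705e+06 J = 9.705 MJ.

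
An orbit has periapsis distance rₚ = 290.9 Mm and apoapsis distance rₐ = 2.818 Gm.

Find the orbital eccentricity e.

Convert to SI: rₚ = 290.9 Mm = 2.909e+08 m; rₐ = 2.818 Gm = 2.818e+09 m.
e = (rₐ − rₚ) / (rₐ + rₚ).
e = (2.818e+09 − 2.909e+08) / (2.818e+09 + 2.909e+08) = 2.5271e+09 / 3.1089e+09 ≈ 0.8129.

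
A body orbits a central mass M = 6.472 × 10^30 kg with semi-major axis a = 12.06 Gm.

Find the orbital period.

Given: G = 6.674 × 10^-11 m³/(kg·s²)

Convert to SI: a = 12.06 Gm = 1.206e+10 m.
GM = G · M = 6.674e-11 · 6.472e+30 = 4.31941e+20 m³/s².
Kepler's third law: T = 2π √(a³ / GM).
Substituting a = 1.206e+10 m and GM = 4.31941e+20 m³/s²:
T = 2π √((1.206e+10)³ / 4.31941e+20) s
T ≈ 4.004e+05 s = 4.634 days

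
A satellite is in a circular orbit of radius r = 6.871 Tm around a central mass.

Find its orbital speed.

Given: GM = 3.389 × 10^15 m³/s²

Convert to SI: r = 6.871 Tm = 6.871e+12 m.
For a circular orbit, gravity supplies the centripetal force, so v = √(GM / r).
v = √(3.389e+15 / 6.871e+12) m/s ≈ 22.21 m/s = 22.21 m/s.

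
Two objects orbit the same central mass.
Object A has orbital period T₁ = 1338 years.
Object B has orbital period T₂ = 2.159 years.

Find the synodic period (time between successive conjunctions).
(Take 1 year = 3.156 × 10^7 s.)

Convert to SI: T₁ = 1338 years = 4.22273e+10 s; T₂ = 2.159 years = 6.8138e+07 s.
T_syn = |T₁ · T₂ / (T₁ − T₂)|.
T_syn = |4.22273e+10 · 6.8138e+07 / (4.22273e+10 − 6.8138e+07)| s ≈ 6.825e+07 s = 2.162 years.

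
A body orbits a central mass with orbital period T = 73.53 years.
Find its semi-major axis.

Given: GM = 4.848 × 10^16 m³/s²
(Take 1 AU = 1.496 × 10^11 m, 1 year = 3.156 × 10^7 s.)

Convert to SI: T = 73.53 years = 2.32061e+09 s.
Invert Kepler's third law: a = (GM · T² / (4π²))^(1/3).
Substituting T = 2.32061e+09 s and GM = 4.848e+16 m³/s²:
a = (4.848e+16 · (2.32061e+09)² / (4π²))^(1/3) m
a ≈ 1.877e+11 m = 1.255 AU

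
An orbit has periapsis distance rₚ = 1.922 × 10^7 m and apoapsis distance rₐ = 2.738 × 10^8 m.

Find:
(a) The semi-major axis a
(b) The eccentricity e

(a) a = (rₚ + rₐ) / 2 = (1.922e+07 + 2.738e+08) / 2 ≈ 1.465e+08 m = 1.465 × 10^8 m.
(b) e = (rₐ − rₚ) / (rₐ + rₚ) = (2.738e+08 − 1.922e+07) / (2.738e+08 + 1.922e+07) ≈ 0.8688.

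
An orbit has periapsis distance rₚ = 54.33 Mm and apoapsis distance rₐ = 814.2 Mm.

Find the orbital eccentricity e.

Convert to SI: rₚ = 54.33 Mm = 5.433e+07 m; rₐ = 814.2 Mm = 8.142e+08 m.
e = (rₐ − rₚ) / (rₐ + rₚ).
e = (8.142e+08 − 5.433e+07) / (8.142e+08 + 5.433e+07) = 7.5987e+08 / 8.6853e+08 ≈ 0.8749.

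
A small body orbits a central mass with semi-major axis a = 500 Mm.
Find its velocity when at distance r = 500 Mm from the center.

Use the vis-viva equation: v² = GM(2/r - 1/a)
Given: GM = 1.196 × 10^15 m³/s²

Convert to SI: a = 500 Mm = 5e+08 m; r = 500 Mm = 5e+08 m.
Vis-viva: v = √(GM · (2/r − 1/a)).
2/r − 1/a = 2/5e+08 − 1/5e+08 = 2e-09 m⁻¹.
v = √(1.196e+15 · 2e-09) m/s ≈ 1547 m/s = 1.547 km/s.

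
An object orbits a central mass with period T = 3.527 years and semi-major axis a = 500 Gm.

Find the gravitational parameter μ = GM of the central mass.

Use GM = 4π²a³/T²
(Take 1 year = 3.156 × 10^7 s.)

Convert to SI: T = 3.527 years = 1.11312e+08 s; a = 500 Gm = 5e+11 m.
GM = 4π² · a³ / T².
GM = 4π² · (5e+11)³ / (1.11312e+08)² m³/s² ≈ 3.983e+20 m³/s² = 3.983 × 10^20 m³/s².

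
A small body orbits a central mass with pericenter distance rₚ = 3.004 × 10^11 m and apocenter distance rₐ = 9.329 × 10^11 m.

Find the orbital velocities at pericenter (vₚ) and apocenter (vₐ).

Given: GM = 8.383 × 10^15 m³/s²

Use the vis-viva equation v² = GM(2/r − 1/a) with a = (rₚ + rₐ)/2 = (3.004e+11 + 9.329e+11)/2 = 6.1665e+11 m.
vₚ = √(GM · (2/rₚ − 1/a)) = √(8.383e+15 · (2/3.004e+11 − 1/6.1665e+11)) m/s ≈ 205.5 m/s = 205.5 m/s.
vₐ = √(GM · (2/rₐ − 1/a)) = √(8.383e+15 · (2/9.329e+11 − 1/6.1665e+11)) m/s ≈ 66.16 m/s = 66.16 m/s.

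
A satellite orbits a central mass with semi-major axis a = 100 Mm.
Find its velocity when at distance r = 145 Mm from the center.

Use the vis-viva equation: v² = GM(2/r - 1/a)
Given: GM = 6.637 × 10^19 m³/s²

Convert to SI: a = 100 Mm = 1e+08 m; r = 145 Mm = 1.45e+08 m.
Vis-viva: v = √(GM · (2/r − 1/a)).
2/r − 1/a = 2/1.45e+08 − 1/1e+08 = 3.7931e-09 m⁻¹.
v = √(6.637e+19 · 3.7931e-09) m/s ≈ 5.017e+05 m/s = 501.7 km/s.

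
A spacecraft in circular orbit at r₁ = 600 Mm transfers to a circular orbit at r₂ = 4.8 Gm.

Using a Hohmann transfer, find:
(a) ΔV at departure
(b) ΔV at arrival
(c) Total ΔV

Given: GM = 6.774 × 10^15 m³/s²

Convert to SI: r₁ = 600 Mm = 6e+08 m; r₂ = 4.8 Gm = 4.8e+09 m.
Transfer semi-major axis: a_t = (r₁ + r₂)/2 = (6e+08 + 4.8e+09)/2 = 2.7e+09 m.
Circular speeds: v₁ = √(GM/r₁) = 3360.06 m/s, v₂ = √(GM/r₂) = 1187.96 m/s.
Transfer speeds (vis-viva v² = GM(2/r − 1/a_t)): v₁ᵗ = 4480.08 m/s, v₂ᵗ = 560.01 m/s.
(a) ΔV₁ = |v₁ᵗ − v₁| ≈ 1120 m/s = 1.12 km/s.
(b) ΔV₂ = |v₂ − v₂ᵗ| ≈ 628 m/s = 628 m/s.
(c) ΔV_total = ΔV₁ + ΔV₂ ≈ 1748 m/s = 1.748 km/s.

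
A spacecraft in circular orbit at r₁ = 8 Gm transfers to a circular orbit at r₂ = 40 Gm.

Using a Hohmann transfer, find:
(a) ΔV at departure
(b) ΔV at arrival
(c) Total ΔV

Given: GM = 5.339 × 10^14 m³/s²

Convert to SI: r₁ = 8 Gm = 8e+09 m; r₂ = 40 Gm = 4e+10 m.
Transfer semi-major axis: a_t = (r₁ + r₂)/2 = (8e+09 + 4e+10)/2 = 2.4e+10 m.
Circular speeds: v₁ = √(GM/r₁) = 258.336 m/s, v₂ = √(GM/r₂) = 115.531 m/s.
Transfer speeds (vis-viva v² = GM(2/r − 1/a_t)): v₁ᵗ = 333.51 m/s, v₂ᵗ = 66.7021 m/s.
(a) ΔV₁ = |v₁ᵗ − v₁| ≈ 75.17 m/s = 75.17 m/s.
(b) ΔV₂ = |v₂ − v₂ᵗ| ≈ 48.83 m/s = 48.83 m/s.
(c) ΔV_total = ΔV₁ + ΔV₂ ≈ 124 m/s = 124 m/s.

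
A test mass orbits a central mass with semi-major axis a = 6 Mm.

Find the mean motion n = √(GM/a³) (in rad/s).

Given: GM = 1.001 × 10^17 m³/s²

Convert to SI: a = 6 Mm = 6e+06 m.
n = √(GM / a³).
n = √(1.001e+17 / (6e+06)³) rad/s ≈ 0.02153 rad/s.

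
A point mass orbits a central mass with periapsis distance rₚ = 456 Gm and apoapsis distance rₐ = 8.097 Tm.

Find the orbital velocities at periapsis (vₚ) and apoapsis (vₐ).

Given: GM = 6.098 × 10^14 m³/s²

Convert to SI: rₚ = 456 Gm = 4.56e+11 m; rₐ = 8.097 Tm = 8.097e+12 m.
Use the vis-viva equation v² = GM(2/r − 1/a) with a = (rₚ + rₐ)/2 = (4.56e+11 + 8.097e+12)/2 = 4.2765e+12 m.
vₚ = √(GM · (2/rₚ − 1/a)) = √(6.098e+14 · (2/4.56e+11 − 1/4.2765e+12)) m/s ≈ 50.32 m/s = 50.32 m/s.
vₐ = √(GM · (2/rₐ − 1/a)) = √(6.098e+14 · (2/8.097e+12 − 1/4.2765e+12)) m/s ≈ 2.834 m/s = 2.834 m/s.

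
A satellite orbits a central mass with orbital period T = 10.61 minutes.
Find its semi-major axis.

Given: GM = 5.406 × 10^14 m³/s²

Convert to SI: T = 10.61 minutes = 636.6 s.
Invert Kepler's third law: a = (GM · T² / (4π²))^(1/3).
Substituting T = 636.6 s and GM = 5.406e+14 m³/s²:
a = (5.406e+14 · (636.6)² / (4π²))^(1/3) m
a ≈ 1.77e+06 m = 1.77 Mm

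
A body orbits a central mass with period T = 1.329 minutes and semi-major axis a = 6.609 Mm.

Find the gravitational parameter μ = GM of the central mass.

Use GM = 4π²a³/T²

Convert to SI: T = 1.329 minutes = 79.74 s; a = 6.609 Mm = 6.609e+06 m.
GM = 4π² · a³ / T².
GM = 4π² · (6.609e+06)³ / (79.74)² m³/s² ≈ 1.792e+18 m³/s² = 1.792 × 10^18 m³/s².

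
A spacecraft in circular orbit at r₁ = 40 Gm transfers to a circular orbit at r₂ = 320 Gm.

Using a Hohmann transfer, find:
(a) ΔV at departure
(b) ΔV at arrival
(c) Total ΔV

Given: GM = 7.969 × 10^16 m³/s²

Convert to SI: r₁ = 40 Gm = 4e+10 m; r₂ = 320 Gm = 3.2e+11 m.
Transfer semi-major axis: a_t = (r₁ + r₂)/2 = (4e+10 + 3.2e+11)/2 = 1.8e+11 m.
Circular speeds: v₁ = √(GM/r₁) = 1411.47 m/s, v₂ = √(GM/r₂) = 499.03 m/s.
Transfer speeds (vis-viva v² = GM(2/r − 1/a_t)): v₁ᵗ = 1881.96 m/s, v₂ᵗ = 235.245 m/s.
(a) ΔV₁ = |v₁ᵗ − v₁| ≈ 470.5 m/s = 470.5 m/s.
(b) ΔV₂ = |v₂ − v₂ᵗ| ≈ 263.8 m/s = 263.8 m/s.
(c) ΔV_total = ΔV₁ + ΔV₂ ≈ 734.3 m/s = 734.3 m/s.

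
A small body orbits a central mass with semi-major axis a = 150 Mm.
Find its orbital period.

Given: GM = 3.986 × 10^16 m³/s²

Convert to SI: a = 150 Mm = 1.5e+08 m.
Kepler's third law: T = 2π √(a³ / GM).
Substituting a = 1.5e+08 m and GM = 3.986e+16 m³/s²:
T = 2π √((1.5e+08)³ / 3.986e+16) s
T ≈ 5.782e+04 s = 16.06 hours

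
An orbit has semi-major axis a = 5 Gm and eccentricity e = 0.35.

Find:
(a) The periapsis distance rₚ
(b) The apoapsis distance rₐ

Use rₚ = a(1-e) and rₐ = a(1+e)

Convert to SI: a = 5 Gm = 5e+09 m.
(a) rₚ = a(1 − e) = 5e+09 · (1 − 0.35) = 5e+09 · 0.65 ≈ 3.25e+09 m = 3.25 Gm.
(b) rₐ = a(1 + e) = 5e+09 · (1 + 0.35) = 5e+09 · 1.35 ≈ 6.75e+09 m = 6.75 Gm.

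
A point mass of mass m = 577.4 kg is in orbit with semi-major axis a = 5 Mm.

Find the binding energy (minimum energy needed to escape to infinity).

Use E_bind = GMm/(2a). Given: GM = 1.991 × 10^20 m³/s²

Convert to SI: a = 5 Mm = 5e+06 m.
Total orbital energy is E = −GMm/(2a); binding energy is E_bind = −E = GMm/(2a).
E_bind = 1.991e+20 · 577.4 / (2 · 5e+06) J ≈ 1.15e+16 J = 11.5 PJ.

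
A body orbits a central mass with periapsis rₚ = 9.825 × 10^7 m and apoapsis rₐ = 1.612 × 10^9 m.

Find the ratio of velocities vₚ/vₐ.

Conservation of angular momentum gives rₚvₚ = rₐvₐ, so vₚ/vₐ = rₐ/rₚ.
vₚ/vₐ = 1.612e+09 / 9.825e+07 ≈ 16.41.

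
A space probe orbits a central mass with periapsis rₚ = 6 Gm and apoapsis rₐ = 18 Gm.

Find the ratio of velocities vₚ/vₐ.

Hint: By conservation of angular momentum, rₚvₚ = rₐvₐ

Convert to SI: rₚ = 6 Gm = 6e+09 m; rₐ = 18 Gm = 1.8e+10 m.
Conservation of angular momentum gives rₚvₚ = rₐvₐ, so vₚ/vₐ = rₐ/rₚ.
vₚ/vₐ = 1.8e+10 / 6e+09 ≈ 3.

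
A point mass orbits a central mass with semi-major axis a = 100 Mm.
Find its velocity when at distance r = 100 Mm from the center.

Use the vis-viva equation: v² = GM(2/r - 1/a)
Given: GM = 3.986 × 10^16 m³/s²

Convert to SI: a = 100 Mm = 1e+08 m; r = 100 Mm = 1e+08 m.
Vis-viva: v = √(GM · (2/r − 1/a)).
2/r − 1/a = 2/1e+08 − 1/1e+08 = 1e-08 m⁻¹.
v = √(3.986e+16 · 1e-08) m/s ≈ 1.996e+04 m/s = 19.96 km/s.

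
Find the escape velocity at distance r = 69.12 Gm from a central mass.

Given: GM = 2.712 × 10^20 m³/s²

Convert to SI: r = 69.12 Gm = 6.912e+10 m.
Escape velocity comes from setting total energy to zero: ½v² − GM/r = 0 ⇒ v_esc = √(2GM / r).
v_esc = √(2 · 2.712e+20 / 6.912e+10) m/s ≈ 8.858e+04 m/s = 88.58 km/s.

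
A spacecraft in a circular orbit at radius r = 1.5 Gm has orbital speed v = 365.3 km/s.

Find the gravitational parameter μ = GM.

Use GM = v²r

Convert to SI: r = 1.5 Gm = 1.5e+09 m; v = 365.3 km/s = 365300 m/s.
For a circular orbit v² = GM/r, so GM = v² · r.
GM = (365300)² · 1.5e+09 m³/s² ≈ 2.002e+20 m³/s² = 2.002 × 10^20 m³/s².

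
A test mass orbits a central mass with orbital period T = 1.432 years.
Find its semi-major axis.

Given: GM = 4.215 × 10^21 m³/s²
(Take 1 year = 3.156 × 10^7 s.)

Convert to SI: T = 1.432 years = 4.51939e+07 s.
Invert Kepler's third law: a = (GM · T² / (4π²))^(1/3).
Substituting T = 4.51939e+07 s and GM = 4.215e+21 m³/s²:
a = (4.215e+21 · (4.51939e+07)² / (4π²))^(1/3) m
a ≈ 6.019e+11 m = 601.9 Gm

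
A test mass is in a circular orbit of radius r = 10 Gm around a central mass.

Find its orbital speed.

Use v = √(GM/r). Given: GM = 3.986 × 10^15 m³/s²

Convert to SI: r = 10 Gm = 1e+10 m.
For a circular orbit, gravity supplies the centripetal force, so v = √(GM / r).
v = √(3.986e+15 / 1e+10) m/s ≈ 631.3 m/s = 631.3 m/s.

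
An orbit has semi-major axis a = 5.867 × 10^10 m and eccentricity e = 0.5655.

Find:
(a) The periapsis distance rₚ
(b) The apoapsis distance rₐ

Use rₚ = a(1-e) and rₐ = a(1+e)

(a) rₚ = a(1 − e) = 5.867e+10 · (1 − 0.5655) = 5.867e+10 · 0.4345 ≈ 2.549e+10 m = 2.549 × 10^10 m.
(b) rₐ = a(1 + e) = 5.867e+10 · (1 + 0.5655) = 5.867e+10 · 1.5655 ≈ 9.185e+10 m = 9.185 × 10^10 m.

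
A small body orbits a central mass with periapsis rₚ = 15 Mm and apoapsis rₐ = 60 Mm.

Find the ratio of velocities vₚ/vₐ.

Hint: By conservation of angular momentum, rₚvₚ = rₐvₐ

Convert to SI: rₚ = 15 Mm = 1.5e+07 m; rₐ = 60 Mm = 6e+07 m.
Conservation of angular momentum gives rₚvₚ = rₐvₐ, so vₚ/vₐ = rₐ/rₚ.
vₚ/vₐ = 6e+07 / 1.5e+07 ≈ 4.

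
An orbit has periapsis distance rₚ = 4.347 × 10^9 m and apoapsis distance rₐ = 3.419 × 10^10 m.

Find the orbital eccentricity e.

e = (rₐ − rₚ) / (rₐ + rₚ).
e = (3.419e+10 − 4.347e+09) / (3.419e+10 + 4.347e+09) = 2.9843e+10 / 3.8537e+10 ≈ 0.7744.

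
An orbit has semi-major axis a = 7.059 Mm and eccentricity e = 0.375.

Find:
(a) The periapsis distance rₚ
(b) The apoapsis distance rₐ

Convert to SI: a = 7.059 Mm = 7.059e+06 m.
(a) rₚ = a(1 − e) = 7.059e+06 · (1 − 0.375) = 7.059e+06 · 0.625 ≈ 4.412e+06 m = 4.412 Mm.
(b) rₐ = a(1 + e) = 7.059e+06 · (1 + 0.375) = 7.059e+06 · 1.375 ≈ 9.706e+06 m = 9.706 Mm.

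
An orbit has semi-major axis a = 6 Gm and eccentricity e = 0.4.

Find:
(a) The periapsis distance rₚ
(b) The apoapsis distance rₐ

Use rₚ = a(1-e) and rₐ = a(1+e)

Convert to SI: a = 6 Gm = 6e+09 m.
(a) rₚ = a(1 − e) = 6e+09 · (1 − 0.4) = 6e+09 · 0.6 ≈ 3.6e+09 m = 3.6 Gm.
(b) rₐ = a(1 + e) = 6e+09 · (1 + 0.4) = 6e+09 · 1.4 ≈ 8.4e+09 m = 8.4 Gm.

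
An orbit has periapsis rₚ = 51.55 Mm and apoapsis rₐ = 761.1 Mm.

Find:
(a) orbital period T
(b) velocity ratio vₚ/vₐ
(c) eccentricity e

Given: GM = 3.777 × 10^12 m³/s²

Convert to SI: rₚ = 51.55 Mm = 5.155e+07 m; rₐ = 761.1 Mm = 7.611e+08 m.
(a) With a = (rₚ + rₐ)/2 = 4.06325e+08 m, T = 2π √(a³/GM) = 2π √((4.06325e+08)³/3.777e+12) s ≈ 2.648e+07 s
(b) Conservation of angular momentum (rₚvₚ = rₐvₐ) gives vₚ/vₐ = rₐ/rₚ = 7.611e+08/5.155e+07 ≈ 14.76
(c) e = (rₐ − rₚ)/(rₐ + rₚ) = (7.611e+08 − 5.155e+07)/(7.611e+08 + 5.155e+07) ≈ 0.8731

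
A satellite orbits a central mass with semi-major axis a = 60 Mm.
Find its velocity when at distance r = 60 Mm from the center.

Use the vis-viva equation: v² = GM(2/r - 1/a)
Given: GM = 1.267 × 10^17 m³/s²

Convert to SI: a = 60 Mm = 6e+07 m; r = 60 Mm = 6e+07 m.
Vis-viva: v = √(GM · (2/r − 1/a)).
2/r − 1/a = 2/6e+07 − 1/6e+07 = 1.66667e-08 m⁻¹.
v = √(1.267e+17 · 1.66667e-08) m/s ≈ 4.595e+04 m/s = 45.95 km/s.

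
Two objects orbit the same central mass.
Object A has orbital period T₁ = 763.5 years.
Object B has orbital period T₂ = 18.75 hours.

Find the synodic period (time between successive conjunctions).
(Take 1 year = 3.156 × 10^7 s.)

Convert to SI: T₁ = 763.5 years = 2.40961e+10 s; T₂ = 18.75 hours = 67500 s.
T_syn = |T₁ · T₂ / (T₁ − T₂)|.
T_syn = |2.40961e+10 · 67500 / (2.40961e+10 − 67500)| s ≈ 6.75e+04 s = 18.75 hours.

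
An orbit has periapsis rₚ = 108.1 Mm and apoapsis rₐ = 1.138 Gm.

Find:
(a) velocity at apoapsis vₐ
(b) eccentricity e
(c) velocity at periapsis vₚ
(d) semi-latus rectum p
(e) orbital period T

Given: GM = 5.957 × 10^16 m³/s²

Convert to SI: rₚ = 108.1 Mm = 1.081e+08 m; rₐ = 1.138 Gm = 1.138e+09 m.
(a) With a = (rₚ + rₐ)/2 = 6.2305e+08 m, vₐ = √(GM (2/rₐ − 1/a)) = √(5.957e+16 · (2/1.138e+09 − 1/6.2305e+08)) m/s ≈ 3014 m/s
(b) e = (rₐ − rₚ)/(rₐ + rₚ) = (1.138e+09 − 1.081e+08)/(1.138e+09 + 1.081e+08) ≈ 0.8265
(c) With a = (rₚ + rₐ)/2 = 6.2305e+08 m, vₚ = √(GM (2/rₚ − 1/a)) = √(5.957e+16 · (2/1.081e+08 − 1/6.2305e+08)) m/s ≈ 3.173e+04 m/s
(d) From a = (rₚ + rₐ)/2 = 6.2305e+08 m and e = (rₐ − rₚ)/(rₐ + rₚ) = 0.826499, p = a(1 − e²) = 6.2305e+08 · (1 − (0.826499)²) ≈ 1.974e+08 m
(e) With a = (rₚ + rₐ)/2 = 6.2305e+08 m, T = 2π √(a³/GM) = 2π √((6.2305e+08)³/5.957e+16) s ≈ 4.004e+05 s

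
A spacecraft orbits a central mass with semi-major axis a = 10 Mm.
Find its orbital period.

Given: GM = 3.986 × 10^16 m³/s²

Convert to SI: a = 10 Mm = 1e+07 m.
Kepler's third law: T = 2π √(a³ / GM).
Substituting a = 1e+07 m and GM = 3.986e+16 m³/s²:
T = 2π √((1e+07)³ / 3.986e+16) s
T ≈ 995.2 s = 16.59 minutes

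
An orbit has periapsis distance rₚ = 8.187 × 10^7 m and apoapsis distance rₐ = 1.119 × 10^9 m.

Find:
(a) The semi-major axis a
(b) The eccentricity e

(a) a = (rₚ + rₐ) / 2 = (8.187e+07 + 1.119e+09) / 2 ≈ 6.004e+08 m = 6.004 × 10^8 m.
(b) e = (rₐ − rₚ) / (rₐ + rₚ) = (1.119e+09 − 8.187e+07) / (1.119e+09 + 8.187e+07) ≈ 0.8636.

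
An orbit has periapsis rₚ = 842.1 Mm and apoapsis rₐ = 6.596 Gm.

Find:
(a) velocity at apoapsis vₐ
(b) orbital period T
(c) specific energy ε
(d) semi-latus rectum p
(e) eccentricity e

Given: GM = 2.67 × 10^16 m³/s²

Convert to SI: rₚ = 842.1 Mm = 8.421e+08 m; rₐ = 6.596 Gm = 6.596e+09 m.
(a) With a = (rₚ + rₐ)/2 = 3.71905e+09 m, vₐ = √(GM (2/rₐ − 1/a)) = √(2.67e+16 · (2/6.596e+09 − 1/3.71905e+09)) m/s ≈ 957.4 m/s
(b) With a = (rₚ + rₐ)/2 = 3.71905e+09 m, T = 2π √(a³/GM) = 2π √((3.71905e+09)³/2.67e+16) s ≈ 8.721e+06 s
(c) With a = (rₚ + rₐ)/2 = 3.71905e+09 m, ε = −GM/(2a) = −2.67e+16/(2 · 3.71905e+09) J/kg ≈ -3.59e+06 J/kg
(d) From a = (rₚ + rₐ)/2 = 3.71905e+09 m and e = (rₐ − rₚ)/(rₐ + rₚ) = 0.773571, p = a(1 − e²) = 3.71905e+09 · (1 − (0.773571)²) ≈ 1.494e+09 m
(e) e = (rₐ − rₚ)/(rₐ + rₚ) = (6.596e+09 − 8.421e+08)/(6.596e+09 + 8.421e+08) ≈ 0.7736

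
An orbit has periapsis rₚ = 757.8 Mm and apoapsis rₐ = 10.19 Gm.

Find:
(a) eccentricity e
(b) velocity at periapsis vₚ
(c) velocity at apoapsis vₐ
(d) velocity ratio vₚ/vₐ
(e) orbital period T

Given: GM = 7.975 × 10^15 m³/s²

Convert to SI: rₚ = 757.8 Mm = 7.578e+08 m; rₐ = 10.19 Gm = 1.019e+10 m.
(a) e = (rₐ − rₚ)/(rₐ + rₚ) = (1.019e+10 − 7.578e+08)/(1.019e+10 + 7.578e+08) ≈ 0.8616
(b) With a = (rₚ + rₐ)/2 = 5.4739e+09 m, vₚ = √(GM (2/rₚ − 1/a)) = √(7.975e+15 · (2/7.578e+08 − 1/5.4739e+09)) m/s ≈ 4426 m/s
(c) With a = (rₚ + rₐ)/2 = 5.4739e+09 m, vₐ = √(GM (2/rₐ − 1/a)) = √(7.975e+15 · (2/1.019e+10 − 1/5.4739e+09)) m/s ≈ 329.2 m/s
(d) Conservation of angular momentum (rₚvₚ = rₐvₐ) gives vₚ/vₐ = rₐ/rₚ = 1.019e+10/7.578e+08 ≈ 13.45
(e) With a = (rₚ + rₐ)/2 = 5.4739e+09 m, T = 2π √(a³/GM) = 2π √((5.4739e+09)³/7.975e+15) s ≈ 2.849e+07 s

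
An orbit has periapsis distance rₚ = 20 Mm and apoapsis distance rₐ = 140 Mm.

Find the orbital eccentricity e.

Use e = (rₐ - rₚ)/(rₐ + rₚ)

Convert to SI: rₚ = 20 Mm = 2e+07 m; rₐ = 140 Mm = 1.4e+08 m.
e = (rₐ − rₚ) / (rₐ + rₚ).
e = (1.4e+08 − 2e+07) / (1.4e+08 + 2e+07) = 1.2e+08 / 1.6e+08 ≈ 0.75.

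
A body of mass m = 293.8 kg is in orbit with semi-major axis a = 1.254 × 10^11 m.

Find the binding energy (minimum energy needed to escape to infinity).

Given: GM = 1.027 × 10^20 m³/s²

Total orbital energy is E = −GMm/(2a); binding energy is E_bind = −E = GMm/(2a).
E_bind = 1.027e+20 · 293.8 / (2 · 1.254e+11) J ≈ 1.203e+11 J = 120.3 GJ.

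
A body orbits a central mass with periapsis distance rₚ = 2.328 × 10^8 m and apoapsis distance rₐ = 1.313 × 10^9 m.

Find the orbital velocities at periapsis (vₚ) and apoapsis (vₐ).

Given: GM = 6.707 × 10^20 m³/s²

Use the vis-viva equation v² = GM(2/r − 1/a) with a = (rₚ + rₐ)/2 = (2.328e+08 + 1.313e+09)/2 = 7.729e+08 m.
vₚ = √(GM · (2/rₚ − 1/a)) = √(6.707e+20 · (2/2.328e+08 − 1/7.729e+08)) m/s ≈ 2.212e+06 m/s = 2212 km/s.
vₐ = √(GM · (2/rₐ − 1/a)) = √(6.707e+20 · (2/1.313e+09 − 1/7.729e+08)) m/s ≈ 3.922e+05 m/s = 392.2 km/s.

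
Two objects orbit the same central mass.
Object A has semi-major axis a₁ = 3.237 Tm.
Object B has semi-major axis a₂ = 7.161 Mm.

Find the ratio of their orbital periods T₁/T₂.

Convert to SI: a₁ = 3.237 Tm = 3.237e+12 m; a₂ = 7.161 Mm = 7.161e+06 m.
From Kepler's third law, (T₁/T₂)² = (a₁/a₂)³, so T₁/T₂ = (a₁/a₂)^(3/2).
a₁/a₂ = 3.237e+12 / 7.161e+06 = 452032.
T₁/T₂ = (452032)^(3/2) ≈ 3.039e+08.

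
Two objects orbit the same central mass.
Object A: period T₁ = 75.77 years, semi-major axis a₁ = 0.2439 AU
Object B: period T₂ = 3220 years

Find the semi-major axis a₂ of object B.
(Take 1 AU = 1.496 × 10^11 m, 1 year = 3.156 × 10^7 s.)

Convert to SI: T₁ = 75.77 years = 2.3913e+09 s; a₁ = 0.2439 AU = 3.64874e+10 m; T₂ = 3220 years = 1.01623e+11 s.
Kepler's third law: (T₁/T₂)² = (a₁/a₂)³ ⇒ a₂ = a₁ · (T₂/T₁)^(2/3).
T₂/T₁ = 1.01623e+11 / 2.3913e+09 = 42.497.
a₂ = 3.64874e+10 · (42.497)^(2/3) m ≈ 4.443e+11 m = 2.97 AU.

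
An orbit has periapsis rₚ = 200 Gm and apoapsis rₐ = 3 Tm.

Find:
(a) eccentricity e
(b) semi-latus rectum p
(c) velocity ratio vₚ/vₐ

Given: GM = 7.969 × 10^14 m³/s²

Convert to SI: rₚ = 200 Gm = 2e+11 m; rₐ = 3 Tm = 3e+12 m.
(a) e = (rₐ − rₚ)/(rₐ + rₚ) = (3e+12 − 2e+11)/(3e+12 + 2e+11) ≈ 0.875
(b) From a = (rₚ + rₐ)/2 = 1.6e+12 m and e = (rₐ − rₚ)/(rₐ + rₚ) = 0.875, p = a(1 − e²) = 1.6e+12 · (1 − (0.875)²) ≈ 3.75e+11 m
(c) Conservation of angular momentum (rₚvₚ = rₐvₐ) gives vₚ/vₐ = rₐ/rₚ = 3e+12/2e+11 ≈ 15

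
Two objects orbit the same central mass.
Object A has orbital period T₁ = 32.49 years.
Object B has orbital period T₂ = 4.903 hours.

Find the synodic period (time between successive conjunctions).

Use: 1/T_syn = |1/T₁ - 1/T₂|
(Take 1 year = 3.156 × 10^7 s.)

Convert to SI: T₁ = 32.49 years = 1.02538e+09 s; T₂ = 4.903 hours = 17650.8 s.
T_syn = |T₁ · T₂ / (T₁ − T₂)|.
T_syn = |1.02538e+09 · 17650.8 / (1.02538e+09 − 17650.8)| s ≈ 1.765e+04 s = 4.903 hours.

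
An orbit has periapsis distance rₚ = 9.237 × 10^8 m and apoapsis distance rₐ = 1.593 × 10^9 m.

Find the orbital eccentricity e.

e = (rₐ − rₚ) / (rₐ + rₚ).
e = (1.593e+09 − 9.237e+08) / (1.593e+09 + 9.237e+08) = 6.693e+08 / 2.5167e+09 ≈ 0.2659.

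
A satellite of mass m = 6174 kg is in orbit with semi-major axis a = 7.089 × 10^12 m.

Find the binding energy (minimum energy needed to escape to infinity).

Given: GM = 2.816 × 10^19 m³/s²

Total orbital energy is E = −GMm/(2a); binding energy is E_bind = −E = GMm/(2a).
E_bind = 2.816e+19 · 6174 / (2 · 7.089e+12) J ≈ 1.226e+10 J = 12.26 GJ.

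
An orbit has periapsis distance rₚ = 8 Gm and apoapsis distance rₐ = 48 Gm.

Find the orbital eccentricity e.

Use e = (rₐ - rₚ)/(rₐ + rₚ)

Convert to SI: rₚ = 8 Gm = 8e+09 m; rₐ = 48 Gm = 4.8e+10 m.
e = (rₐ − rₚ) / (rₐ + rₚ).
e = (4.8e+10 − 8e+09) / (4.8e+10 + 8e+09) = 4e+10 / 5.6e+10 ≈ 0.7143.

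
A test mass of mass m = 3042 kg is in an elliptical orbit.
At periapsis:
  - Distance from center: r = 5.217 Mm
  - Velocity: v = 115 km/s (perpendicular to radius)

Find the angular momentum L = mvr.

Convert to SI: r = 5.217 Mm = 5.217e+06 m; v = 115 km/s = 115000 m/s.
Since v is perpendicular to r, L = m · v · r.
L = 3042 · 115000 · 5.217e+06 kg·m²/s ≈ 1.825e+15 kg·m²/s.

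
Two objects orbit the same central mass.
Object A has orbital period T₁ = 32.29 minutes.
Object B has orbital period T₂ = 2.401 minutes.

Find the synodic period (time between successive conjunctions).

Convert to SI: T₁ = 32.29 minutes = 1937.4 s; T₂ = 2.401 minutes = 144.06 s.
T_syn = |T₁ · T₂ / (T₁ − T₂)|.
T_syn = |1937.4 · 144.06 / (1937.4 − 144.06)| s ≈ 155.6 s = 2.594 minutes.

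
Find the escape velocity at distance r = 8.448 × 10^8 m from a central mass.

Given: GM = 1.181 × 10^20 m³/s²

Escape velocity comes from setting total energy to zero: ½v² − GM/r = 0 ⇒ v_esc = √(2GM / r).
v_esc = √(2 · 1.181e+20 / 8.448e+08) m/s ≈ 5.288e+05 m/s = 528.8 km/s.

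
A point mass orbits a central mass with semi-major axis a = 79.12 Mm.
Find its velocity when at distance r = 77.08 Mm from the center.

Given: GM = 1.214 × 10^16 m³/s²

Convert to SI: a = 79.12 Mm = 7.912e+07 m; r = 77.08 Mm = 7.708e+07 m.
Vis-viva: v = √(GM · (2/r − 1/a)).
2/r − 1/a = 2/7.708e+07 − 1/7.912e+07 = 1.3308e-08 m⁻¹.
v = √(1.214e+16 · 1.3308e-08) m/s ≈ 1.271e+04 m/s = 12.71 km/s.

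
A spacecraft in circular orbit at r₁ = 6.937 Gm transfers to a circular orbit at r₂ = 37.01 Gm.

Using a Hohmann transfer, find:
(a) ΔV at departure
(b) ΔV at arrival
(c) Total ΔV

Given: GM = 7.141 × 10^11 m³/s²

Convert to SI: r₁ = 6.937 Gm = 6.937e+09 m; r₂ = 37.01 Gm = 3.701e+10 m.
Transfer semi-major axis: a_t = (r₁ + r₂)/2 = (6.937e+09 + 3.701e+10)/2 = 2.19735e+10 m.
Circular speeds: v₁ = √(GM/r₁) = 10.146 m/s, v₂ = √(GM/r₂) = 4.39258 m/s.
Transfer speeds (vis-viva v² = GM(2/r − 1/a_t)): v₁ᵗ = 13.1675 m/s, v₂ᵗ = 2.46806 m/s.
(a) ΔV₁ = |v₁ᵗ − v₁| ≈ 3.022 m/s = 3.022 m/s.
(b) ΔV₂ = |v₂ − v₂ᵗ| ≈ 1.925 m/s = 1.925 m/s.
(c) ΔV_total = ΔV₁ + ΔV₂ ≈ 4.946 m/s = 4.946 m/s.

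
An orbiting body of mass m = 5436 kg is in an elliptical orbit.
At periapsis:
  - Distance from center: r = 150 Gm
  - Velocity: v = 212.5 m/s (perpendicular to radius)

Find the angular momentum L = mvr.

Convert to SI: r = 150 Gm = 1.5e+11 m.
Since v is perpendicular to r, L = m · v · r.
L = 5436 · 212.5 · 1.5e+11 kg·m²/s ≈ 1.733e+17 kg·m²/s.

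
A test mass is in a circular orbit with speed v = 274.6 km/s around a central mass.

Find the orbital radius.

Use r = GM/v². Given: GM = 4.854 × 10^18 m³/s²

Convert to SI: v = 274.6 km/s = 274600 m/s.
For a circular orbit, v² = GM / r, so r = GM / v².
r = 4.854e+18 / (274600)² m ≈ 6.437e+07 m = 64.37 Mm.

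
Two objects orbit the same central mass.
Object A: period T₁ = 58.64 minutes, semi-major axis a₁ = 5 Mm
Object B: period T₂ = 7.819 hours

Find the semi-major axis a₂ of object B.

Convert to SI: T₁ = 58.64 minutes = 3518.4 s; a₁ = 5 Mm = 5e+06 m; T₂ = 7.819 hours = 28148.4 s.
Kepler's third law: (T₁/T₂)² = (a₁/a₂)³ ⇒ a₂ = a₁ · (T₂/T₁)^(2/3).
T₂/T₁ = 28148.4 / 3518.4 = 8.00034.
a₂ = 5e+06 · (8.00034)^(2/3) m ≈ 2e+07 m = 20 Mm.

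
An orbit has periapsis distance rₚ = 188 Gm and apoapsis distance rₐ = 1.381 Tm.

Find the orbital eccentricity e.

Convert to SI: rₚ = 188 Gm = 1.88e+11 m; rₐ = 1.381 Tm = 1.381e+12 m.
e = (rₐ − rₚ) / (rₐ + rₚ).
e = (1.381e+12 − 1.88e+11) / (1.381e+12 + 1.88e+11) = 1.193e+12 / 1.569e+12 ≈ 0.7604.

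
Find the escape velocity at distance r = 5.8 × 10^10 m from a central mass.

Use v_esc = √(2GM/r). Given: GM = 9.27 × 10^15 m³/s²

Escape velocity comes from setting total energy to zero: ½v² − GM/r = 0 ⇒ v_esc = √(2GM / r).
v_esc = √(2 · 9.27e+15 / 5.8e+10) m/s ≈ 565.4 m/s = 565.4 m/s.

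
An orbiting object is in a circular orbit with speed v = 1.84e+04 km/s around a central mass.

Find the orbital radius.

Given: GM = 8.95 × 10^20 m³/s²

Convert to SI: v = 1.84e+04 km/s = 1.84e+07 m/s.
For a circular orbit, v² = GM / r, so r = GM / v².
r = 8.95e+20 / (1.84e+07)² m ≈ 2.644e+06 m = 2.644 Mm.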